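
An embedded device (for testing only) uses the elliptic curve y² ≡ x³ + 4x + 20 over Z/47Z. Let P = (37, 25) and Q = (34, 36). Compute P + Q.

(37, 25) + (34, 36). λ = (36 - 25)/(34 - 37) ≡ 11/44 mod 47. 44⁻¹ ≡ 31 (mod 47) since 44·31 = 1364 ≡ 1, so λ ≡ 12.
  x = λ² - 37 - 34 = 144 - 71 ≡ 26; y = λ·(37 - 26) - 25 ≡ 13. → (26, 13)

(26, 13)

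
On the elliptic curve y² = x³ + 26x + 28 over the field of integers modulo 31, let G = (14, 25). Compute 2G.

tangent at (14, 25): λ = (3·14² + 26)/(2·25) ≡ 25/19. 19⁻¹ ≡ 18 (mod 31), so λ ≡ 25·18 ≡ 16.
  x = λ² - 14 - 14 = 256 - 28 ≡ 11; y = λ·(14 - 11) - 25 ≡ 23. → (11, 23)

(11, 23)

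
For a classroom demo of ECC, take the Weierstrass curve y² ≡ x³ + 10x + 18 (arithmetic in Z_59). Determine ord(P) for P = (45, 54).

7

2P: tangent at (45, 54): λ = (3·45² + 10)/(2·54) ≡ 8/49. 49⁻¹ ≡ 53 (mod 59) since 49·53 = 2597 ≡ 1, so λ ≡ 8·53 ≡ 11.
  x = λ² - 45 - 45 = 121 - 90 ≡ 31; y = λ·(45 - 31) - 54 ≡ 41. → (31, 41)
3P: (31, 41) + (45, 54). λ = (54 - 41)/(45 - 31) ≡ 13/14 mod 59. 14⁻¹ ≡ 38 (mod 59), so λ ≡ 22.
  x = λ² - 31 - 45 = 484 - 76 ≡ 54; y = λ·(31 - 54) - 41 ≡ 43. → (54, 43)
4P: (54, 43) + (45, 54). λ = (54 - 43)/(45 - 54) ≡ 11/50 mod 59. 50⁻¹ ≡ 13 (mod 59) since 50·13 = 650 ≡ 1, so λ ≡ 25.
  x = λ² - 54 - 45 = 625 - 99 ≡ 54; y = λ·(54 - 54) - 43 ≡ 16. → (54, 16)
5P: (54, 16) + (45, 54). λ = (54 - 16)/(45 - 54) ≡ 38/50 mod 59. 50⁻¹ ≡ 13 (mod 59) since 50·13 = 650 ≡ 1, so λ ≡ 22.
  x = λ² - 54 - 45 = 484 - 99 ≡ 31; y = λ·(54 - 31) - 16 ≡ 18. → (31, 18)
6P: (31, 18) + (45, 54). λ = (54 - 18)/(45 - 31) ≡ 36/14 mod 59. 14⁻¹ ≡ 38 (mod 59) since 14·38 = 532 ≡ 1, so λ ≡ 11.
  x = λ² - 31 - 45 = 121 - 76 ≡ 45; y = λ·(31 - 45) - 18 ≡ 5. → (45, 5)
7P: (45, 5) + (45, 54): same x and y₁ ≡ -y₂, so the sum is the point at infinity.
7P = the point at infinity, so the order is 7.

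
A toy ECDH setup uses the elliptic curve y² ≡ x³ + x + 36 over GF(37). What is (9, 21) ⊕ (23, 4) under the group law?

(9, 21) + (23, 4). λ = (4 - 21)/(23 - 9) ≡ 20/14 mod 37. 14⁻¹ ≡ 8 (mod 37), so λ ≡ 12.
  x = λ² - 9 - 23 = 144 - 32 ≡ 1; y = λ·(9 - 1) - 21 ≡ 1. → (1, 1)

(1, 1)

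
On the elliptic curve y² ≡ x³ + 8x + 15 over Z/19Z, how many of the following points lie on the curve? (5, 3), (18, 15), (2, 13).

(5, 3): 3² ≡ 9, rhs ≡ 9 → on.
(18, 15): 15² ≡ 16, rhs ≡ 6 → off.
(2, 13): 13² ≡ 17, rhs ≡ 1 → off.

1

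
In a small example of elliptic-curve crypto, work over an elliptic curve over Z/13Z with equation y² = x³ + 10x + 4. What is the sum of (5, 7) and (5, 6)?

The two points share x = 5 and their y-coordinates satisfy 7 + 6 ≡ 0 (mod 13), so they are inverses. Their sum is ∞.

O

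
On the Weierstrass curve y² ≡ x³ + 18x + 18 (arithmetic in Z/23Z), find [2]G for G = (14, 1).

tangent at (14, 1): λ = (3·14² + 18)/(2·1) ≡ 8/2. 2⁻¹ ≡ 12 (mod 23), so λ ≡ 8·12 ≡ 4.
  x = λ² - 14 - 14 = 16 - 28 ≡ 11; y = λ·(14 - 11) - 1 ≡ 11. → (11, 11)

(11, 11)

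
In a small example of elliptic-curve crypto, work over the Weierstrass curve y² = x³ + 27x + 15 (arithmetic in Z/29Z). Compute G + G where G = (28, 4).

(7, 24)

tangent at (28, 4): λ = (3·28² + 27)/(2·4) ≡ 1/8. 8⁻¹ ≡ 11 (mod 29) since 8·11 = 88 ≡ 1, so λ ≡ 1·11 ≡ 11.
  x = λ² - 28 - 28 = 121 - 56 ≡ 7; y = λ·(28 - 7) - 4 ≡ 24. → (7, 24)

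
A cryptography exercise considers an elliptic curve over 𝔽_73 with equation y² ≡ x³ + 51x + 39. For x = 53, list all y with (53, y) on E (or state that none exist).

x³ + 51x + 39 = 151619 ≡ 71 (mod 73).
Square roots of 71 mod 73: 12 and 61 (since 12² = 144 ≡ 71).

12, 61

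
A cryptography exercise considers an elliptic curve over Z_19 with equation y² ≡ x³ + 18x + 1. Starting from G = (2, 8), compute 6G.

Repeated addition: build up to 6G.
2G: tangent at (2, 8): λ = (3·2² + 18)/(2·8) ≡ 11/16. 16⁻¹ ≡ 6 (mod 19), so λ ≡ 11·6 ≡ 9.
  x = λ² - 2 - 2 = 81 - 4 ≡ 1; y = λ·(2 - 1) - 8 ≡ 1. → (1, 1)
3G: (1, 1) + (2, 8). λ = (8 - 1)/(2 - 1) ≡ 7/1 mod 19. 1⁻¹ ≡ 1 (mod 19), so λ ≡ 7.
  x = λ² - 1 - 2 = 49 - 3 ≡ 8; y = λ·(1 - 8) - 1 ≡ 7. → (8, 7)
4G: (8, 7) + (2, 8). λ = (8 - 7)/(2 - 8) ≡ 1/13 mod 19. 13⁻¹ ≡ 3 (mod 19), so λ ≡ 3.
  x = λ² - 8 - 2 = 9 - 10 ≡ 18; y = λ·(8 - 18) - 7 ≡ 1. → (18, 1)
5G: (18, 1) + (2, 8). λ = (8 - 1)/(2 - 18) ≡ 7/3 mod 19. 3⁻¹ ≡ 13 (mod 19), so λ ≡ 15.
  x = λ² - 18 - 2 = 225 - 20 ≡ 15; y = λ·(18 - 15) - 1 ≡ 6. → (15, 6)
6G: (15, 6) + (2, 8). λ = (8 - 6)/(2 - 15) ≡ 2/6 mod 19. 6⁻¹ ≡ 16 (mod 19), so λ ≡ 13.
  x = λ² - 15 - 2 = 169 - 17 ≡ 0; y = λ·(15 - 0) - 6 ≡ 18. → (0, 18)

(0, 18)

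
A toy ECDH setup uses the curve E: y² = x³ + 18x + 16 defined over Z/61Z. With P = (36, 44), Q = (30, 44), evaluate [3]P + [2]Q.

(22, 43)

First 3P:
Repeated addition: build up to 3P.
2P: tangent at (36, 44): λ = (3·36² + 18)/(2·44) ≡ 2/27. 27⁻¹ ≡ 52 (mod 61), so λ ≡ 2·52 ≡ 43.
  x = λ² - 36 - 36 = 1849 - 72 ≡ 8; y = λ·(36 - 8) - 44 ≡ 1. → (8, 1)
3P: (8, 1) + (36, 44). λ = (44 - 1)/(36 - 8) ≡ 43/28 mod 61. 28⁻¹ ≡ 24 (mod 61), so λ ≡ 56.
  x = λ² - 8 - 36 = 3136 - 44 ≡ 42; y = λ·(8 - 42) - 1 ≡ 47. → (42, 47)
3P = (42, 47).
Next 2Q:
Repeated addition: build up to 2Q.
2Q: tangent at (30, 44): λ = (3·30² + 18)/(2·44) ≡ 34/27. 27⁻¹ ≡ 52 (mod 61), so λ ≡ 34·52 ≡ 60.
  x = λ² - 30 - 30 = 3600 - 60 ≡ 2; y = λ·(30 - 2) - 44 ≡ 50. → (2, 50)
2Q = (2, 50).
Finally 3P + 2Q:
(42, 47) + (2, 50). λ = (50 - 47)/(2 - 42) ≡ 3/21 mod 61. 21⁻¹ ≡ 32 (mod 61) since 21·32 = 672 ≡ 1, so λ ≡ 35.
  x = λ² - 42 - 2 = 1225 - 44 ≡ 22; y = λ·(42 - 22) - 47 ≡ 43. → (22, 43)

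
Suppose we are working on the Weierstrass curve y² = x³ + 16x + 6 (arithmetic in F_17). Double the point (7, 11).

tangent at (7, 11): λ = (3·7² + 16)/(2·11) ≡ 10/5. 5⁻¹ ≡ 7 (mod 17), so λ ≡ 10·7 ≡ 2.
  x = λ² - 7 - 7 = 4 - 14 ≡ 7; y = λ·(7 - 7) - 11 ≡ 6. → (7, 6)

(7, 6)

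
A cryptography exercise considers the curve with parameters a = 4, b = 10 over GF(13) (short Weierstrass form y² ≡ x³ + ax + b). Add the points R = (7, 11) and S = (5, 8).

(7, 11) + (5, 8). λ = (8 - 11)/(5 - 7) ≡ 10/11 mod 13. 11⁻¹ ≡ 6 (mod 13) since 11·6 = 66 ≡ 1, so λ ≡ 8.
  x = λ² - 7 - 5 = 64 - 12 ≡ 0; y = λ·(7 - 0) - 11 ≡ 6. → (0, 6)

(0, 6)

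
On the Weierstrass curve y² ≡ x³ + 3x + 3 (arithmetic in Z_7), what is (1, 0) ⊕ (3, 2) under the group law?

(4, 4)

(1, 0) + (3, 2). λ = (2 - 0)/(3 - 1) ≡ 2/2 mod 7. 2⁻¹ ≡ 4 (mod 7) since 2·4 = 8 ≡ 1, so λ ≡ 1.
  x = λ² - 1 - 3 = 1 - 4 ≡ 4; y = λ·(1 - 4) - 0 ≡ 4. → (4, 4)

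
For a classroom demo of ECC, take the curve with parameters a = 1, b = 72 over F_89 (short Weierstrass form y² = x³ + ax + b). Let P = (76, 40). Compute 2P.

(75, 42)

tangent at (76, 40): λ = (3·76² + 1)/(2·40) ≡ 63/80. 80⁻¹ ≡ 79 (mod 89), so λ ≡ 63·79 ≡ 82.
  x = λ² - 76 - 76 = 6724 - 152 ≡ 75; y = λ·(76 - 75) - 40 ≡ 42. → (75, 42)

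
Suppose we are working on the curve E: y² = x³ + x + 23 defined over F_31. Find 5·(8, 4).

Write Q = (8, 4).
Repeated addition: build up to 5Q.
2Q: tangent at (8, 4): λ = (3·8² + 1)/(2·4) ≡ 7/8. 8⁻¹ ≡ 4 (mod 31), so λ ≡ 7·4 ≡ 28.
  x = λ² - 8 - 8 = 784 - 16 ≡ 24; y = λ·(8 - 24) - 4 ≡ 13. → (24, 13)
3Q: (24, 13) + (8, 4). λ = (4 - 13)/(8 - 24) ≡ 22/15 mod 31. 15⁻¹ ≡ 29 (mod 31), so λ ≡ 18.
  x = λ² - 24 - 8 = 324 - 32 ≡ 13; y = λ·(24 - 13) - 13 ≡ 30. → (13, 30)
4Q: (13, 30) + (8, 4). λ = (4 - 30)/(8 - 13) ≡ 5/26 mod 31. 26⁻¹ ≡ 6 (mod 31) since 26·6 = 156 ≡ 1, so λ ≡ 30.
  x = λ² - 13 - 8 = 900 - 21 ≡ 11; y = λ·(13 - 11) - 30 ≡ 30. → (11, 30)
5Q: (11, 30) + (8, 4). λ = (4 - 30)/(8 - 11) ≡ 5/28 mod 31. 28⁻¹ ≡ 10 (mod 31) since 28·10 = 280 ≡ 1, so λ ≡ 19.
  x = λ² - 11 - 8 = 361 - 19 ≡ 1; y = λ·(11 - 1) - 30 ≡ 5. → (1, 5)

(1, 5)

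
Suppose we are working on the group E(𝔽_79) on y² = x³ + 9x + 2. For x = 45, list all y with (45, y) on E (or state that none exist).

x³ + 9x + 2 = 91532 ≡ 50 (mod 79).
Square roots of 50 mod 79: 34 and 45 (since 34² = 1156 ≡ 50).

34, 45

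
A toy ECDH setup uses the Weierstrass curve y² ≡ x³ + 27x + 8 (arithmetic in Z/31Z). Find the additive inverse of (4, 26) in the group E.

-(4, 26) = (4, -26 mod 31) = (4, 5).

(4, 5)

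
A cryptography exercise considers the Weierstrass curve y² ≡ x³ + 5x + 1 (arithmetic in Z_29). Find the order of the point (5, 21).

4

2P: tangent at (5, 21): λ = (3·5² + 5)/(2·21) ≡ 22/13. 13⁻¹ ≡ 9 (mod 29), so λ ≡ 22·9 ≡ 24.
  x = λ² - 5 - 5 = 576 - 10 ≡ 15; y = λ·(5 - 15) - 21 ≡ 0. → (15, 0)
3P: (15, 0) + (5, 21). λ = (21 - 0)/(5 - 15) ≡ 21/19 mod 29. 19⁻¹ ≡ 26 (mod 29) since 19·26 = 494 ≡ 1, so λ ≡ 24.
  x = λ² - 15 - 5 = 576 - 20 ≡ 5; y = λ·(15 - 5) - 0 ≡ 8. → (5, 8)
4P: (5, 8) + (5, 21): same x and y₁ ≡ -y₂, so the sum is O.
4P = O, so the order is 4.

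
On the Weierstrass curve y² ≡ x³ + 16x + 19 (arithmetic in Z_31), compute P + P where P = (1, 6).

(30, 23)

tangent at (1, 6): λ = (3·1² + 16)/(2·6) ≡ 19/12. 12⁻¹ ≡ 13 (mod 31), so λ ≡ 19·13 ≡ 30.
  x = λ² - 1 - 1 = 900 - 2 ≡ 30; y = λ·(1 - 30) - 6 ≡ 23. → (30, 23)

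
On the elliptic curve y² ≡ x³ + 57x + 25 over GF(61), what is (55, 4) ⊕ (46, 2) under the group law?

(9, 13)

(55, 4) + (46, 2). λ = (2 - 4)/(46 - 55) ≡ 59/52 mod 61. 52⁻¹ ≡ 27 (mod 61), so λ ≡ 7.
  x = λ² - 55 - 46 = 49 - 101 ≡ 9; y = λ·(55 - 9) - 4 ≡ 13. → (9, 13)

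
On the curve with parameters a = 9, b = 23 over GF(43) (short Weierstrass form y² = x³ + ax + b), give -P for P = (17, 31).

-(17, 31) = (17, -31 mod 43) = (17, 12).

(17, 12)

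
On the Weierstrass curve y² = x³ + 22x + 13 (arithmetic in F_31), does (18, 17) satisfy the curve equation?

yes

y² = 17² ≡ 10; x³ + 22x + 13 = 6241 ≡ 10 (mod 31). 10 = 10.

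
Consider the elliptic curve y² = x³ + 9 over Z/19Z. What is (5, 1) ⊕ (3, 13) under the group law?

(9, 4)

(5, 1) + (3, 13). λ = (13 - 1)/(3 - 5) ≡ 12/17 mod 19. 17⁻¹ ≡ 9 (mod 19) since 17·9 = 153 ≡ 1, so λ ≡ 13.
  x = λ² - 5 - 3 = 169 - 8 ≡ 9; y = λ·(5 - 9) - 1 ≡ 4. → (9, 4)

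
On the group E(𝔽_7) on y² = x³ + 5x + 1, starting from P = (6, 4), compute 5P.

(4, 1)

Repeated addition: build up to 5P.
2P: tangent at (6, 4): λ = (3·6² + 5)/(2·4) ≡ 1/1. 1⁻¹ ≡ 1 (mod 7) since 1·1 = 1 ≡ 1, so λ ≡ 1·1 ≡ 1.
  x = λ² - 6 - 6 = 1 - 12 ≡ 3; y = λ·(6 - 3) - 4 ≡ 6. → (3, 6)
3P: (3, 6) + (6, 4). λ = (4 - 6)/(6 - 3) ≡ 5/3 mod 7. 3⁻¹ ≡ 5 (mod 7), so λ ≡ 4.
  x = λ² - 3 - 6 = 16 - 9 ≡ 0; y = λ·(3 - 0) - 6 ≡ 6. → (0, 6)
4P: (0, 6) + (6, 4). λ = (4 - 6)/(6 - 0) ≡ 5/6 mod 7. 6⁻¹ ≡ 6 (mod 7), so λ ≡ 2.
  x = λ² - 0 - 6 = 4 - 6 ≡ 5; y = λ·(0 - 5) - 6 ≡ 5. → (5, 5)
5P: (5, 5) + (6, 4). λ = (4 - 5)/(6 - 5) ≡ 6/1 mod 7. 1⁻¹ ≡ 1 (mod 7) since 1·1 = 1 ≡ 1, so λ ≡ 6.
  x = λ² - 5 - 6 = 36 - 11 ≡ 4; y = λ·(5 - 4) - 5 ≡ 1. → (4, 1)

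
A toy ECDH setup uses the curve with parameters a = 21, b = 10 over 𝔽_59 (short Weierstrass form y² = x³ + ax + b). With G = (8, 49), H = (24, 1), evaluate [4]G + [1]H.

First 4G:
Double-and-add on 4 = (100)₂. Start with G = (8, 49) for the leading 1-bit.
double: tangent at (8, 49): λ = (3·8² + 21)/(2·49) ≡ 36/39. 39⁻¹ ≡ 56 (mod 59), so λ ≡ 36·56 ≡ 10.
  x = λ² - 8 - 8 = 100 - 16 ≡ 25; y = λ·(8 - 25) - 49 ≡ 17. → (25, 17)
double: tangent at (25, 17): λ = (3·25² + 21)/(2·17) ≡ 8/34. 34⁻¹ ≡ 33 (mod 59), so λ ≡ 8·33 ≡ 28.
  x = λ² - 25 - 25 = 784 - 50 ≡ 26; y = λ·(25 - 26) - 17 ≡ 14. → (26, 14)
4G = (26, 14).
Finally 4G + H:
(26, 14) + (24, 1). λ = (1 - 14)/(24 - 26) ≡ 46/57 mod 59. 57⁻¹ ≡ 29 (mod 59) since 57·29 = 1653 ≡ 1, so λ ≡ 36.
  x = λ² - 26 - 24 = 1296 - 50 ≡ 7; y = λ·(26 - 7) - 14 ≡ 21. → (7, 21)

(7, 21)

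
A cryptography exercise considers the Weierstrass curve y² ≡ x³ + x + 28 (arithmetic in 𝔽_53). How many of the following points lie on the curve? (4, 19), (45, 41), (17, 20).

3

(4, 19): 19² ≡ 43, rhs ≡ 43 → on.
(45, 41): 41² ≡ 38, rhs ≡ 38 → on.
(17, 20): 20² ≡ 29, rhs ≡ 29 → on.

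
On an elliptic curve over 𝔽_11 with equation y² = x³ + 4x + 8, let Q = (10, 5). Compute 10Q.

O

Double-and-add on 10 = (1010)₂. Start with Q = (10, 5) for the leading 1-bit.
double: tangent at (10, 5): λ = (3·10² + 4)/(2·5) ≡ 7/10. 10⁻¹ ≡ 10 (mod 11) since 10·10 = 100 ≡ 1, so λ ≡ 7·10 ≡ 4.
  x = λ² - 10 - 10 = 16 - 20 ≡ 7; y = λ·(10 - 7) - 5 ≡ 7. → (7, 7)
double: tangent at (7, 7): λ = (3·7² + 4)/(2·7) ≡ 8/3. 3⁻¹ ≡ 4 (mod 11), so λ ≡ 8·4 ≡ 10.
  x = λ² - 7 - 7 = 100 - 14 ≡ 9; y = λ·(7 - 9) - 7 ≡ 6. → (9, 6)
add Q: (9, 6) + (10, 5). λ = (5 - 6)/(10 - 9) ≡ 10/1 mod 11. 1⁻¹ ≡ 1 (mod 11) since 1·1 = 1 ≡ 1, so λ ≡ 10.
  x = λ² - 9 - 10 = 100 - 19 ≡ 4; y = λ·(9 - 4) - 6 ≡ 0. → (4, 0)
double: (4, 0) + (4, 0): same x and y₁ ≡ -y₂, so the sum is 𝒪.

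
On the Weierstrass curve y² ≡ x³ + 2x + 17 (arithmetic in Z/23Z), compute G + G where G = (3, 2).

(2, 11)

tangent at (3, 2): λ = (3·3² + 2)/(2·2) ≡ 6/4. 4⁻¹ ≡ 6 (mod 23), so λ ≡ 6·6 ≡ 13.
  x = λ² - 3 - 3 = 169 - 6 ≡ 2; y = λ·(3 - 2) - 2 ≡ 11. → (2, 11)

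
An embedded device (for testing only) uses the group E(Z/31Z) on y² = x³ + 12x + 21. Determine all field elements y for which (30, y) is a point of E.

15, 16

x³ + 12x + 21 = 27381 ≡ 8 (mod 31).
Square roots of 8 mod 31: 15 and 16 (since 15² = 225 ≡ 8).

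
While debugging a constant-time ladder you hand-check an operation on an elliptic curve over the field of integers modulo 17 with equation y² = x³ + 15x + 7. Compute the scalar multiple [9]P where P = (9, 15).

(7, 8)

Repeated addition: build up to 9P.
2P: tangent at (9, 15): λ = (3·9² + 15)/(2·15) ≡ 3/13. 13⁻¹ ≡ 4 (mod 17), so λ ≡ 3·4 ≡ 12.
  x = λ² - 9 - 9 = 144 - 18 ≡ 7; y = λ·(9 - 7) - 15 ≡ 9. → (7, 9)
3P: (7, 9) + (9, 15). λ = (15 - 9)/(9 - 7) ≡ 6/2 mod 17. 2⁻¹ ≡ 9 (mod 17) since 2·9 = 18 ≡ 1, so λ ≡ 3.
  x = λ² - 7 - 9 = 9 - 16 ≡ 10; y = λ·(7 - 10) - 9 ≡ 16. → (10, 16)
4P: (10, 16) + (9, 15). λ = (15 - 16)/(9 - 10) ≡ 16/16 mod 17. 16⁻¹ ≡ 16 (mod 17) since 16·16 = 256 ≡ 1, so λ ≡ 1.
  x = λ² - 10 - 9 = 1 - 19 ≡ 16; y = λ·(10 - 16) - 16 ≡ 12. → (16, 12)
5P: (16, 12) + (9, 15). λ = (15 - 12)/(9 - 16) ≡ 3/10 mod 17. 10⁻¹ ≡ 12 (mod 17), so λ ≡ 2.
  x = λ² - 16 - 9 = 4 - 25 ≡ 13; y = λ·(16 - 13) - 12 ≡ 11. → (13, 11)
6P: (13, 11) + (9, 15). λ = (15 - 11)/(9 - 13) ≡ 4/13 mod 17. 13⁻¹ ≡ 4 (mod 17), so λ ≡ 16.
  x = λ² - 13 - 9 = 256 - 22 ≡ 13; y = λ·(13 - 13) - 11 ≡ 6. → (13, 6)
7P: (13, 6) + (9, 15). λ = (15 - 6)/(9 - 13) ≡ 9/13 mod 17. 13⁻¹ ≡ 4 (mod 17) since 13·4 = 52 ≡ 1, so λ ≡ 2.
  x = λ² - 13 - 9 = 4 - 22 ≡ 16; y = λ·(13 - 16) - 6 ≡ 5. → (16, 5)
8P: (16, 5) + (9, 15). λ = (15 - 5)/(9 - 16) ≡ 10/10 mod 17. 10⁻¹ ≡ 12 (mod 17), so λ ≡ 1.
  x = λ² - 16 - 9 = 1 - 25 ≡ 10; y = λ·(16 - 10) - 5 ≡ 1. → (10, 1)
9P: (10, 1) + (9, 15). λ = (15 - 1)/(9 - 10) ≡ 14/16 mod 17. 16⁻¹ ≡ 16 (mod 17), so λ ≡ 3.
  x = λ² - 10 - 9 = 9 - 19 ≡ 7; y = λ·(10 - 7) - 1 ≡ 8. → (7, 8)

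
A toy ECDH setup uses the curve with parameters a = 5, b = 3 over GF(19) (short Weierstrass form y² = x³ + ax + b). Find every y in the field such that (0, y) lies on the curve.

x³ + 5x + 3 = 3 ≡ 3 (mod 19).
3 is a non-residue mod 19; no y exists.

none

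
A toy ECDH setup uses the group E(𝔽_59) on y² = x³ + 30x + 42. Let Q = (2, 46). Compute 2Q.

tangent at (2, 46): λ = (3·2² + 30)/(2·46) ≡ 42/33. 33⁻¹ ≡ 34 (mod 59), so λ ≡ 42·34 ≡ 12.
  x = λ² - 2 - 2 = 144 - 4 ≡ 22; y = λ·(2 - 22) - 46 ≡ 9. → (22, 9)

(22, 9)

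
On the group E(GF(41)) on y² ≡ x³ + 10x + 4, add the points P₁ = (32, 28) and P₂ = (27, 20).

(32, 28) + (27, 20). λ = (20 - 28)/(27 - 32) ≡ 33/36 mod 41. 36⁻¹ ≡ 8 (mod 41) since 36·8 = 288 ≡ 1, so λ ≡ 18.
  x = λ² - 32 - 27 = 324 - 59 ≡ 19; y = λ·(32 - 19) - 28 ≡ 1. → (19, 1)

(19, 1)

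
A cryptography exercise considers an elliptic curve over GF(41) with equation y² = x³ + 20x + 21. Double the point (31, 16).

(38, 37)

tangent at (31, 16): λ = (3·31² + 20)/(2·16) ≡ 33/32. 32⁻¹ ≡ 9 (mod 41) since 32·9 = 288 ≡ 1, so λ ≡ 33·9 ≡ 10.
  x = λ² - 31 - 31 = 100 - 62 ≡ 38; y = λ·(31 - 38) - 16 ≡ 37. → (38, 37)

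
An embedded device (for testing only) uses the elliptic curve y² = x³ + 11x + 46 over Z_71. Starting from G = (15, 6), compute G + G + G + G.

Repeated addition: build up to 4G.
2G: tangent at (15, 6): λ = (3·15² + 11)/(2·6) ≡ 47/12. 12⁻¹ ≡ 6 (mod 71) since 12·6 = 72 ≡ 1, so λ ≡ 47·6 ≡ 69.
  x = λ² - 15 - 15 = 4761 - 30 ≡ 45; y = λ·(15 - 45) - 6 ≡ 54. → (45, 54)
3G: (45, 54) + (15, 6). λ = (6 - 54)/(15 - 45) ≡ 23/41 mod 71. 41⁻¹ ≡ 26 (mod 71) since 41·26 = 1066 ≡ 1, so λ ≡ 30.
  x = λ² - 45 - 15 = 900 - 60 ≡ 59; y = λ·(45 - 59) - 54 ≡ 23. → (59, 23)
4G: (59, 23) + (15, 6). λ = (6 - 23)/(15 - 59) ≡ 54/27 mod 71. 27⁻¹ ≡ 50 (mod 71) since 27·50 = 1350 ≡ 1, so λ ≡ 2.
  x = λ² - 59 - 15 = 4 - 74 ≡ 1; y = λ·(59 - 1) - 23 ≡ 22. → (1, 22)

(1, 22)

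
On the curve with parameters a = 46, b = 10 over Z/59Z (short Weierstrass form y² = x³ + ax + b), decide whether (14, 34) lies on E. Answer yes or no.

yes

y² = 34² ≡ 35; x³ + 46x + 10 = 3398 ≡ 35 (mod 59). 35 = 35.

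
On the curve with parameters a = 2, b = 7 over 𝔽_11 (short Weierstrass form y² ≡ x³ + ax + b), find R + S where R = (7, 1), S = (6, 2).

(10, 2)

(7, 1) + (6, 2). λ = (2 - 1)/(6 - 7) ≡ 1/10 mod 11. 10⁻¹ ≡ 10 (mod 11) since 10·10 = 100 ≡ 1, so λ ≡ 10.
  x = λ² - 7 - 6 = 100 - 13 ≡ 10; y = λ·(7 - 10) - 1 ≡ 2. → (10, 2)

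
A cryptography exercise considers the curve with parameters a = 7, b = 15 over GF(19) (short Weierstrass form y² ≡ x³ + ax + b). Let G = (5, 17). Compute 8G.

(1, 17)

Repeated addition: build up to 8G.
2G: tangent at (5, 17): λ = (3·5² + 7)/(2·17) ≡ 6/15. 15⁻¹ ≡ 14 (mod 19) since 15·14 = 210 ≡ 1, so λ ≡ 6·14 ≡ 8.
  x = λ² - 5 - 5 = 64 - 10 ≡ 16; y = λ·(5 - 16) - 17 ≡ 9. → (16, 9)
3G: (16, 9) + (5, 17). λ = (17 - 9)/(5 - 16) ≡ 8/8 mod 19. 8⁻¹ ≡ 12 (mod 19), so λ ≡ 1.
  x = λ² - 16 - 5 = 1 - 21 ≡ 18; y = λ·(16 - 18) - 9 ≡ 8. → (18, 8)
4G: (18, 8) + (5, 17). λ = (17 - 8)/(5 - 18) ≡ 9/6 mod 19. 6⁻¹ ≡ 16 (mod 19) since 6·16 = 96 ≡ 1, so λ ≡ 11.
  x = λ² - 18 - 5 = 121 - 23 ≡ 3; y = λ·(18 - 3) - 8 ≡ 5. → (3, 5)
5G: (3, 5) + (5, 17). λ = (17 - 5)/(5 - 3) ≡ 12/2 mod 19. 2⁻¹ ≡ 10 (mod 19) since 2·10 = 20 ≡ 1, so λ ≡ 6.
  x = λ² - 3 - 5 = 36 - 8 ≡ 9; y = λ·(3 - 9) - 5 ≡ 16. → (9, 16)
6G: (9, 16) + (5, 17). λ = (17 - 16)/(5 - 9) ≡ 1/15 mod 19. 15⁻¹ ≡ 14 (mod 19), so λ ≡ 14.
  x = λ² - 9 - 5 = 196 - 14 ≡ 11; y = λ·(9 - 11) - 16 ≡ 13. → (11, 13)
7G: (11, 13) + (5, 17). λ = (17 - 13)/(5 - 11) ≡ 4/13 mod 19. 13⁻¹ ≡ 3 (mod 19), so λ ≡ 12.
  x = λ² - 11 - 5 = 144 - 16 ≡ 14; y = λ·(11 - 14) - 13 ≡ 8. → (14, 8)
8G: (14, 8) + (5, 17). λ = (17 - 8)/(5 - 14) ≡ 9/10 mod 19. 10⁻¹ ≡ 2 (mod 19) since 10·2 = 20 ≡ 1, so λ ≡ 18.
  x = λ² - 14 - 5 = 324 - 19 ≡ 1; y = λ·(14 - 1) - 8 ≡ 17. → (1, 17)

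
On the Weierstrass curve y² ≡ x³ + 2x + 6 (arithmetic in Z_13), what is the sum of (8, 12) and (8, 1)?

The two points share x = 8 and their y-coordinates satisfy 12 + 1 ≡ 0 (mod 13), so they are inverses. Their sum is O.

O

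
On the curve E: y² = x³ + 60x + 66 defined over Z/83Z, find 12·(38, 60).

(15, 5)

Write G = (38, 60).
Repeated addition: build up to 12G.
2G: tangent at (38, 60): λ = (3·38² + 60)/(2·60) ≡ 76/37. 37⁻¹ ≡ 9 (mod 83), so λ ≡ 76·9 ≡ 20.
  x = λ² - 38 - 38 = 400 - 76 ≡ 75; y = λ·(38 - 75) - 60 ≡ 30. → (75, 30)
3G: (75, 30) + (38, 60). λ = (60 - 30)/(38 - 75) ≡ 30/46 mod 83. 46⁻¹ ≡ 74 (mod 83) since 46·74 = 3404 ≡ 1, so λ ≡ 62.
  x = λ² - 75 - 38 = 3844 - 113 ≡ 79; y = λ·(75 - 79) - 30 ≡ 54. → (79, 54)
4G: (79, 54) + (38, 60). λ = (60 - 54)/(38 - 79) ≡ 6/42 mod 83. 42⁻¹ ≡ 2 (mod 83), so λ ≡ 12.
  x = λ² - 79 - 38 = 144 - 117 ≡ 27; y = λ·(79 - 27) - 54 ≡ 72. → (27, 72)
5G: (27, 72) + (38, 60). λ = (60 - 72)/(38 - 27) ≡ 71/11 mod 83. 11⁻¹ ≡ 68 (mod 83) since 11·68 = 748 ≡ 1, so λ ≡ 14.
  x = λ² - 27 - 38 = 196 - 65 ≡ 48; y = λ·(27 - 48) - 72 ≡ 49. → (48, 49)
6G: (48, 49) + (38, 60). λ = (60 - 49)/(38 - 48) ≡ 11/73 mod 83. 73⁻¹ ≡ 58 (mod 83) since 73·58 = 4234 ≡ 1, so λ ≡ 57.
  x = λ² - 48 - 38 = 3249 - 86 ≡ 9; y = λ·(48 - 9) - 49 ≡ 16. → (9, 16)
7G: (9, 16) + (38, 60). λ = (60 - 16)/(38 - 9) ≡ 44/29 mod 83. 29⁻¹ ≡ 63 (mod 83), so λ ≡ 33.
  x = λ² - 9 - 38 = 1089 - 47 ≡ 46; y = λ·(9 - 46) - 16 ≡ 8. → (46, 8)
8G: (46, 8) + (38, 60). λ = (60 - 8)/(38 - 46) ≡ 52/75 mod 83. 75⁻¹ ≡ 31 (mod 83), so λ ≡ 35.
  x = λ² - 46 - 38 = 1225 - 84 ≡ 62; y = λ·(46 - 62) - 8 ≡ 13. → (62, 13)
9G: (62, 13) + (38, 60). λ = (60 - 13)/(38 - 62) ≡ 47/59 mod 83. 59⁻¹ ≡ 38 (mod 83) since 59·38 = 2242 ≡ 1, so λ ≡ 43.
  x = λ² - 62 - 38 = 1849 - 100 ≡ 6; y = λ·(62 - 6) - 13 ≡ 71. → (6, 71)
10G: (6, 71) + (38, 60). λ = (60 - 71)/(38 - 6) ≡ 72/32 mod 83. 32⁻¹ ≡ 13 (mod 83), so λ ≡ 23.
  x = λ² - 6 - 38 = 529 - 44 ≡ 70; y = λ·(6 - 70) - 71 ≡ 34. → (70, 34)
11G: (70, 34) + (38, 60). λ = (60 - 34)/(38 - 70) ≡ 26/51 mod 83. 51⁻¹ ≡ 70 (mod 83) since 51·70 = 3570 ≡ 1, so λ ≡ 77.
  x = λ² - 70 - 38 = 5929 - 108 ≡ 11; y = λ·(70 - 11) - 34 ≡ 27. → (11, 27)
12G: (11, 27) + (38, 60). λ = (60 - 27)/(38 - 11) ≡ 33/27 mod 83. 27⁻¹ ≡ 40 (mod 83), so λ ≡ 75.
  x = λ² - 11 - 38 = 5625 - 49 ≡ 15; y = λ·(11 - 15) - 27 ≡ 5. → (15, 5)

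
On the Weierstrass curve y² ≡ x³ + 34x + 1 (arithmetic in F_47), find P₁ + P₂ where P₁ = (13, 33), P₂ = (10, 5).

(13, 33) + (10, 5). λ = (5 - 33)/(10 - 13) ≡ 19/44 mod 47. 44⁻¹ ≡ 31 (mod 47) since 44·31 = 1364 ≡ 1, so λ ≡ 25.
  x = λ² - 13 - 10 = 625 - 23 ≡ 38; y = λ·(13 - 38) - 33 ≡ 0. → (38, 0)

(38, 0)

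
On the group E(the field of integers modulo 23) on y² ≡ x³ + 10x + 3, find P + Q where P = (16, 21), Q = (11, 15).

(16, 21) + (11, 15). λ = (15 - 21)/(11 - 16) ≡ 17/18 mod 23. 18⁻¹ ≡ 9 (mod 23) since 18·9 = 162 ≡ 1, so λ ≡ 15.
  x = λ² - 16 - 11 = 225 - 27 ≡ 14; y = λ·(16 - 14) - 21 ≡ 9. → (14, 9)

(14, 9)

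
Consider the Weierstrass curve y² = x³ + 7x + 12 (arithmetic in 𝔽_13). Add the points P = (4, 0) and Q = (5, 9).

(4, 0) + (5, 9). λ = (9 - 0)/(5 - 4) ≡ 9/1 mod 13. 1⁻¹ ≡ 1 (mod 13), so λ ≡ 9.
  x = λ² - 4 - 5 = 81 - 9 ≡ 7; y = λ·(4 - 7) - 0 ≡ 12. → (7, 12)

(7, 12)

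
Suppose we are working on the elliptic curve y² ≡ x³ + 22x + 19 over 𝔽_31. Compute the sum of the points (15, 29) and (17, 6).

(15, 29) + (17, 6). λ = (6 - 29)/(17 - 15) ≡ 8/2 mod 31. 2⁻¹ ≡ 16 (mod 31) since 2·16 = 32 ≡ 1, so λ ≡ 4.
  x = λ² - 15 - 17 = 16 - 32 ≡ 15; y = λ·(15 - 15) - 29 ≡ 2. → (15, 2)

(15, 2)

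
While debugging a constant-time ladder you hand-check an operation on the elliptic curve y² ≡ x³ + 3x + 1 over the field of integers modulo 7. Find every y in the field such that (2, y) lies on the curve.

1, 6

x³ + 3x + 1 = 15 ≡ 1 (mod 7).
Square roots of 1 mod 7: 1 and 6 (since 1² = 1 ≡ 1).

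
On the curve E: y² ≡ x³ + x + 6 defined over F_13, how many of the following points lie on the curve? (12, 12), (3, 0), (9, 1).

(12, 12): 12² ≡ 1, rhs ≡ 4 → off.
(3, 0): 0² ≡ 0, rhs ≡ 10 → off.
(9, 1): 1² ≡ 1, rhs ≡ 3 → off.

0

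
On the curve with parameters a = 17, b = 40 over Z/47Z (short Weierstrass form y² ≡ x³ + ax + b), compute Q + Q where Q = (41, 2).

tangent at (41, 2): λ = (3·41² + 17)/(2·2) ≡ 31/4. 4⁻¹ ≡ 12 (mod 47) since 4·12 = 48 ≡ 1, so λ ≡ 31·12 ≡ 43.
  x = λ² - 41 - 41 = 1849 - 82 ≡ 28; y = λ·(41 - 28) - 2 ≡ 40. → (28, 40)

(28, 40)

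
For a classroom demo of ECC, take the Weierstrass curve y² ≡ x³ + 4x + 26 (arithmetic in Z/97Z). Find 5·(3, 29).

(8, 45)

Write Q = (3, 29).
Double-and-add on 5 = (101)₂. Start with Q = (3, 29) for the leading 1-bit.
double: tangent at (3, 29): λ = (3·3² + 4)/(2·29) ≡ 31/58. 58⁻¹ ≡ 92 (mod 97) since 58·92 = 5336 ≡ 1, so λ ≡ 31·92 ≡ 39.
  x = λ² - 3 - 3 = 1521 - 6 ≡ 60; y = λ·(3 - 60) - 29 ≡ 76. → (60, 76)
double: tangent at (60, 76): λ = (3·60² + 4)/(2·76) ≡ 37/55. 55⁻¹ ≡ 30 (mod 97) since 55·30 = 1650 ≡ 1, so λ ≡ 37·30 ≡ 43.
  x = λ² - 60 - 60 = 1849 - 120 ≡ 80; y = λ·(60 - 80) - 76 ≡ 34. → (80, 34)
add Q: (80, 34) + (3, 29). λ = (29 - 34)/(3 - 80) ≡ 92/20 mod 97. 20⁻¹ ≡ 34 (mod 97), so λ ≡ 24.
  x = λ² - 80 - 3 = 576 - 83 ≡ 8; y = λ·(80 - 8) - 34 ≡ 45. → (8, 45)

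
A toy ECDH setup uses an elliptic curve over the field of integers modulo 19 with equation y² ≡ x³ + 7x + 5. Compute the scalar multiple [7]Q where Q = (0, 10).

(18, 4)

Double-and-add on 7 = (111)₂. Start with Q = (0, 10) for the leading 1-bit.
double: tangent at (0, 10): λ = (3·0² + 7)/(2·10) ≡ 7/1. 1⁻¹ ≡ 1 (mod 19) since 1·1 = 1 ≡ 1, so λ ≡ 7·1 ≡ 7.
  x = λ² - 0 - 0 = 49 - 0 ≡ 11; y = λ·(0 - 11) - 10 ≡ 8. → (11, 8)
add Q: (11, 8) + (0, 10). λ = (10 - 8)/(0 - 11) ≡ 2/8 mod 19. 8⁻¹ ≡ 12 (mod 19), so λ ≡ 5.
  x = λ² - 11 - 0 = 25 - 11 ≡ 14; y = λ·(11 - 14) - 8 ≡ 15. → (14, 15)
double: tangent at (14, 15): λ = (3·14² + 7)/(2·15) ≡ 6/11. 11⁻¹ ≡ 7 (mod 19), so λ ≡ 6·7 ≡ 4.
  x = λ² - 14 - 14 = 16 - 28 ≡ 7; y = λ·(14 - 7) - 15 ≡ 13. → (7, 13)
add Q: (7, 13) + (0, 10). λ = (10 - 13)/(0 - 7) ≡ 16/12 mod 19. 12⁻¹ ≡ 8 (mod 19), so λ ≡ 14.
  x = λ² - 7 - 0 = 196 - 7 ≡ 18; y = λ·(7 - 18) - 13 ≡ 4. → (18, 4)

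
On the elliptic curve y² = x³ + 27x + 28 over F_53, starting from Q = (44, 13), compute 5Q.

(38, 8)

Repeated addition: build up to 5Q.
2Q: tangent at (44, 13): λ = (3·44² + 27)/(2·13) ≡ 5/26. 26⁻¹ ≡ 51 (mod 53) since 26·51 = 1326 ≡ 1, so λ ≡ 5·51 ≡ 43.
  x = λ² - 44 - 44 = 1849 - 88 ≡ 12; y = λ·(44 - 12) - 13 ≡ 38. → (12, 38)
3Q: (12, 38) + (44, 13). λ = (13 - 38)/(44 - 12) ≡ 28/32 mod 53. 32⁻¹ ≡ 5 (mod 53) since 32·5 = 160 ≡ 1, so λ ≡ 34.
  x = λ² - 12 - 44 = 1156 - 56 ≡ 40; y = λ·(12 - 40) - 38 ≡ 17. → (40, 17)
4Q: (40, 17) + (44, 13). λ = (13 - 17)/(44 - 40) ≡ 49/4 mod 53. 4⁻¹ ≡ 40 (mod 53), so λ ≡ 52.
  x = λ² - 40 - 44 = 2704 - 84 ≡ 23; y = λ·(40 - 23) - 17 ≡ 19. → (23, 19)
5Q: (23, 19) + (44, 13). λ = (13 - 19)/(44 - 23) ≡ 47/21 mod 53. 21⁻¹ ≡ 48 (mod 53), so λ ≡ 30.
  x = λ² - 23 - 44 = 900 - 67 ≡ 38; y = λ·(23 - 38) - 19 ≡ 8. → (38, 8)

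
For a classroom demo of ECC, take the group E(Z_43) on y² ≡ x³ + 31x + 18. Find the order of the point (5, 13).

2P: tangent at (5, 13): λ = (3·5² + 31)/(2·13) ≡ 20/26. 26⁻¹ ≡ 5 (mod 43), so λ ≡ 20·5 ≡ 14.
  x = λ² - 5 - 5 = 196 - 10 ≡ 14; y = λ·(5 - 14) - 13 ≡ 33. → (14, 33)
3P: (14, 33) + (5, 13). λ = (13 - 33)/(5 - 14) ≡ 23/34 mod 43. 34⁻¹ ≡ 19 (mod 43) since 34·19 = 646 ≡ 1, so λ ≡ 7.
  x = λ² - 14 - 5 = 49 - 19 ≡ 30; y = λ·(14 - 30) - 33 ≡ 27. → (30, 27)
4P: (30, 27) + (5, 13). λ = (13 - 27)/(5 - 30) ≡ 29/18 mod 43. 18⁻¹ ≡ 12 (mod 43), so λ ≡ 4.
  x = λ² - 30 - 5 = 16 - 35 ≡ 24; y = λ·(30 - 24) - 27 ≡ 40. → (24, 40)
5P: (24, 40) + (5, 13). λ = (13 - 40)/(5 - 24) ≡ 16/24 mod 43. 24⁻¹ ≡ 9 (mod 43) since 24·9 = 216 ≡ 1, so λ ≡ 15.
  x = λ² - 24 - 5 = 225 - 29 ≡ 24; y = λ·(24 - 24) - 40 ≡ 3. → (24, 3)
6P: (24, 3) + (5, 13). λ = (13 - 3)/(5 - 24) ≡ 10/24 mod 43. 24⁻¹ ≡ 9 (mod 43) since 24·9 = 216 ≡ 1, so λ ≡ 4.
  x = λ² - 24 - 5 = 16 - 29 ≡ 30; y = λ·(24 - 30) - 3 ≡ 16. → (30, 16)
7P: (30, 16) + (5, 13). λ = (13 - 16)/(5 - 30) ≡ 40/18 mod 43. 18⁻¹ ≡ 12 (mod 43), so λ ≡ 7.
  x = λ² - 30 - 5 = 49 - 35 ≡ 14; y = λ·(30 - 14) - 16 ≡ 10. → (14, 10)
8P: (14, 10) + (5, 13). λ = (13 - 10)/(5 - 14) ≡ 3/34 mod 43. 34⁻¹ ≡ 19 (mod 43) since 34·19 = 646 ≡ 1, so λ ≡ 14.
  x = λ² - 14 - 5 = 196 - 19 ≡ 5; y = λ·(14 - 5) - 10 ≡ 30. → (5, 30)
9P: (5, 30) + (5, 13): same x and y₁ ≡ -y₂, so the sum is O.
9P = O, so the order is 9.

9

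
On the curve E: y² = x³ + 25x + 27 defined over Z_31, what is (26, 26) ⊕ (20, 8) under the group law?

(26, 26) + (20, 8). λ = (8 - 26)/(20 - 26) ≡ 13/25 mod 31. 25⁻¹ ≡ 5 (mod 31), so λ ≡ 3.
  x = λ² - 26 - 20 = 9 - 46 ≡ 25; y = λ·(26 - 25) - 26 ≡ 8. → (25, 8)

(25, 8)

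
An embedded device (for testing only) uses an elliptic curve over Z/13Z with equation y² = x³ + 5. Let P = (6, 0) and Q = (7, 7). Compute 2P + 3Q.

First 2P:
Repeated addition: build up to 2P.
2P: (6, 0) + (6, 0): same x and y₁ ≡ -y₂, so the sum is 𝒪.
2P = 𝒪.
Next 3Q:
Repeated addition: build up to 3Q.
2Q: tangent at (7, 7): λ = (3·7² + 0)/(2·7) ≡ 4/1. 1⁻¹ ≡ 1 (mod 13) since 1·1 = 1 ≡ 1, so λ ≡ 4·1 ≡ 4.
  x = λ² - 7 - 7 = 16 - 14 ≡ 2; y = λ·(7 - 2) - 7 ≡ 0. → (2, 0)
3Q: (2, 0) + (7, 7). λ = (7 - 0)/(7 - 2) ≡ 7/5 mod 13. 5⁻¹ ≡ 8 (mod 13), so λ ≡ 4.
  x = λ² - 2 - 7 = 16 - 9 ≡ 7; y = λ·(2 - 7) - 0 ≡ 6. → (7, 6)
3Q = (7, 6).
Finally 2P + 3Q:
𝒪 + (7, 6) = (7, 6) (identity).

(7, 6)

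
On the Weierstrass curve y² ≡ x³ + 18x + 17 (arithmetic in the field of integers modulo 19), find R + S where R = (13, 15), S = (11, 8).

(12, 17)

(13, 15) + (11, 8). λ = (8 - 15)/(11 - 13) ≡ 12/17 mod 19. 17⁻¹ ≡ 9 (mod 19) since 17·9 = 153 ≡ 1, so λ ≡ 13.
  x = λ² - 13 - 11 = 169 - 24 ≡ 12; y = λ·(13 - 12) - 15 ≡ 17. → (12, 17)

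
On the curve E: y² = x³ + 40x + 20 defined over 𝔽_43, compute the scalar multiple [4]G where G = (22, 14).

(34, 36)

Double-and-add on 4 = (100)₂. Start with G = (22, 14) for the leading 1-bit.
double: tangent at (22, 14): λ = (3·22² + 40)/(2·14) ≡ 30/28. 28⁻¹ ≡ 20 (mod 43), so λ ≡ 30·20 ≡ 41.
  x = λ² - 22 - 22 = 1681 - 44 ≡ 3; y = λ·(22 - 3) - 14 ≡ 34. → (3, 34)
double: tangent at (3, 34): λ = (3·3² + 40)/(2·34) ≡ 24/25. 25⁻¹ ≡ 31 (mod 43) since 25·31 = 775 ≡ 1, so λ ≡ 24·31 ≡ 13.
  x = λ² - 3 - 3 = 169 - 6 ≡ 34; y = λ·(3 - 34) - 34 ≡ 36. → (34, 36)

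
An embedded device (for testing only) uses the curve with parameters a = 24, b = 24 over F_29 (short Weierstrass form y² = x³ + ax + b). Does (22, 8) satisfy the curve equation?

yes

y² = 8² ≡ 6; x³ + 24x + 24 = 11200 ≡ 6 (mod 29). 6 = 6.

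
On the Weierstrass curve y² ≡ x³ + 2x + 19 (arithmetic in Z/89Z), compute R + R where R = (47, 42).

(12, 13)

tangent at (47, 42): λ = (3·47² + 2)/(2·42) ≡ 43/84. 84⁻¹ ≡ 71 (mod 89) since 84·71 = 5964 ≡ 1, so λ ≡ 43·71 ≡ 27.
  x = λ² - 47 - 47 = 729 - 94 ≡ 12; y = λ·(47 - 12) - 42 ≡ 13. → (12, 13)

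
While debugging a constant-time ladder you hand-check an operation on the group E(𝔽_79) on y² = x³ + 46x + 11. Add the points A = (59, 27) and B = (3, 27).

(59, 27) + (3, 27). λ = (27 - 27)/(3 - 59) ≡ 0/23 mod 79. 23⁻¹ ≡ 55 (mod 79), so λ ≡ 0.
  x = λ² - 59 - 3 = 0 - 62 ≡ 17; y = λ·(59 - 17) - 27 ≡ 52. → (17, 52)

(17, 52)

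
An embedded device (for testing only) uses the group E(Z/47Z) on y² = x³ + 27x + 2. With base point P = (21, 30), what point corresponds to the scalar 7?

(3, 43)

Double-and-add on 7 = (111)₂. Start with P = (21, 30) for the leading 1-bit.
double: tangent at (21, 30): λ = (3·21² + 27)/(2·30) ≡ 34/13. 13⁻¹ ≡ 29 (mod 47) since 13·29 = 377 ≡ 1, so λ ≡ 34·29 ≡ 46.
  x = λ² - 21 - 21 = 2116 - 42 ≡ 6; y = λ·(21 - 6) - 30 ≡ 2. → (6, 2)
add P: (6, 2) + (21, 30). λ = (30 - 2)/(21 - 6) ≡ 28/15 mod 47. 15⁻¹ ≡ 22 (mod 47) since 15·22 = 330 ≡ 1, so λ ≡ 5.
  x = λ² - 6 - 21 = 25 - 27 ≡ 45; y = λ·(6 - 45) - 2 ≡ 38. → (45, 38)
double: tangent at (45, 38): λ = (3·45² + 27)/(2·38) ≡ 39/29. 29⁻¹ ≡ 13 (mod 47) since 29·13 = 377 ≡ 1, so λ ≡ 39·13 ≡ 37.
  x = λ² - 45 - 45 = 1369 - 90 ≡ 10; y = λ·(45 - 10) - 38 ≡ 35. → (10, 35)
add P: (10, 35) + (21, 30). λ = (30 - 35)/(21 - 10) ≡ 42/11 mod 47. 11⁻¹ ≡ 30 (mod 47), so λ ≡ 38.
  x = λ² - 10 - 21 = 1444 - 31 ≡ 3; y = λ·(10 - 3) - 35 ≡ 43. → (3, 43)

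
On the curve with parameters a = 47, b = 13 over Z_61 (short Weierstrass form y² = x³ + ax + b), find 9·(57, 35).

(17, 33)

Write P = (57, 35).
Double-and-add on 9 = (1001)₂. Start with P = (57, 35) for the leading 1-bit.
double: tangent at (57, 35): λ = (3·57² + 47)/(2·35) ≡ 34/9. 9⁻¹ ≡ 34 (mod 61) since 9·34 = 306 ≡ 1, so λ ≡ 34·34 ≡ 58.
  x = λ² - 57 - 57 = 3364 - 114 ≡ 17; y = λ·(57 - 17) - 35 ≡ 28. → (17, 28)
double: tangent at (17, 28): λ = (3·17² + 47)/(2·28) ≡ 60/56. 56⁻¹ ≡ 12 (mod 61), so λ ≡ 60·12 ≡ 49.
  x = λ² - 17 - 17 = 2401 - 34 ≡ 49; y = λ·(17 - 49) - 28 ≡ 51. → (49, 51)
double: tangent at (49, 51): λ = (3·49² + 47)/(2·51) ≡ 52/41. 41⁻¹ ≡ 3 (mod 61), so λ ≡ 52·3 ≡ 34.
  x = λ² - 49 - 49 = 1156 - 98 ≡ 21; y = λ·(49 - 21) - 51 ≡ 47. → (21, 47)
add P: (21, 47) + (57, 35). λ = (35 - 47)/(57 - 21) ≡ 49/36 mod 61. 36⁻¹ ≡ 39 (mod 61), so λ ≡ 20.
  x = λ² - 21 - 57 = 400 - 78 ≡ 17; y = λ·(21 - 17) - 47 ≡ 33. → (17, 33)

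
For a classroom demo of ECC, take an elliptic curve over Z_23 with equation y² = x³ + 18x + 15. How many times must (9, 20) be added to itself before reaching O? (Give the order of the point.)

2P: tangent at (9, 20): λ = (3·9² + 18)/(2·20) ≡ 8/17. 17⁻¹ ≡ 19 (mod 23), so λ ≡ 8·19 ≡ 14.
  x = λ² - 9 - 9 = 196 - 18 ≡ 17; y = λ·(9 - 17) - 20 ≡ 6. → (17, 6)
3P: (17, 6) + (9, 20). λ = (20 - 6)/(9 - 17) ≡ 14/15 mod 23. 15⁻¹ ≡ 20 (mod 23), so λ ≡ 4.
  x = λ² - 17 - 9 = 16 - 26 ≡ 13; y = λ·(17 - 13) - 6 ≡ 10. → (13, 10)
4P: (13, 10) + (9, 20). λ = (20 - 10)/(9 - 13) ≡ 10/19 mod 23. 19⁻¹ ≡ 17 (mod 23), so λ ≡ 9.
  x = λ² - 13 - 9 = 81 - 22 ≡ 13; y = λ·(13 - 13) - 10 ≡ 13. → (13, 13)
5P: (13, 13) + (9, 20). λ = (20 - 13)/(9 - 13) ≡ 7/19 mod 23. 19⁻¹ ≡ 17 (mod 23) since 19·17 = 323 ≡ 1, so λ ≡ 4.
  x = λ² - 13 - 9 = 16 - 22 ≡ 17; y = λ·(13 - 17) - 13 ≡ 17. → (17, 17)
6P: (17, 17) + (9, 20). λ = (20 - 17)/(9 - 17) ≡ 3/15 mod 23. 15⁻¹ ≡ 20 (mod 23), so λ ≡ 14.
  x = λ² - 17 - 9 = 196 - 26 ≡ 9; y = λ·(17 - 9) - 17 ≡ 3. → (9, 3)
7P: (9, 3) + (9, 20): same x and y₁ ≡ -y₂, so the sum is O.
7P = O, so the order is 7.

7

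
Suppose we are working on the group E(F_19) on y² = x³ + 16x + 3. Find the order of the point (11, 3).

5

2P: tangent at (11, 3): λ = (3·11² + 16)/(2·3) ≡ 18/6. 6⁻¹ ≡ 16 (mod 19), so λ ≡ 18·16 ≡ 3.
  x = λ² - 11 - 11 = 9 - 22 ≡ 6; y = λ·(11 - 6) - 3 ≡ 12. → (6, 12)
3P: (6, 12) + (11, 3). λ = (3 - 12)/(11 - 6) ≡ 10/5 mod 19. 5⁻¹ ≡ 4 (mod 19) since 5·4 = 20 ≡ 1, so λ ≡ 2.
  x = λ² - 6 - 11 = 4 - 17 ≡ 6; y = λ·(6 - 6) - 12 ≡ 7. → (6, 7)
4P: (6, 7) + (11, 3). λ = (3 - 7)/(11 - 6) ≡ 15/5 mod 19. 5⁻¹ ≡ 4 (mod 19), so λ ≡ 3.
  x = λ² - 6 - 11 = 9 - 17 ≡ 11; y = λ·(6 - 11) - 7 ≡ 16. → (11, 16)
5P: (11, 16) + (11, 3): same x and y₁ ≡ -y₂, so the sum is the point at infinity.
5P = the point at infinity, so the order is 5.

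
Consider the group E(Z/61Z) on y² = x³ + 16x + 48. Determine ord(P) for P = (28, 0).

2

2P: (28, 0) + (28, 0): same x and y₁ ≡ -y₂, so the sum is 𝒪.
2P = 𝒪, so the order is 2.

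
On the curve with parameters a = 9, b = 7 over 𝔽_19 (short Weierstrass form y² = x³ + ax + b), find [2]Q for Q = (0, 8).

(9, 0)

tangent at (0, 8): λ = (3·0² + 9)/(2·8) ≡ 9/16. 16⁻¹ ≡ 6 (mod 19), so λ ≡ 9·6 ≡ 16.
  x = λ² - 0 - 0 = 256 - 0 ≡ 9; y = λ·(0 - 9) - 8 ≡ 0. → (9, 0)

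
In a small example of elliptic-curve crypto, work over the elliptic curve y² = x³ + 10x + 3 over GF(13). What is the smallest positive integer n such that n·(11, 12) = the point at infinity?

8

2P: tangent at (11, 12): λ = (3·11² + 10)/(2·12) ≡ 9/11. 11⁻¹ ≡ 6 (mod 13), so λ ≡ 9·6 ≡ 2.
  x = λ² - 11 - 11 = 4 - 22 ≡ 8; y = λ·(11 - 8) - 12 ≡ 7. → (8, 7)
3P: (8, 7) + (11, 12). λ = (12 - 7)/(11 - 8) ≡ 5/3 mod 13. 3⁻¹ ≡ 9 (mod 13) since 3·9 = 27 ≡ 1, so λ ≡ 6.
  x = λ² - 8 - 11 = 36 - 19 ≡ 4; y = λ·(8 - 4) - 7 ≡ 4. → (4, 4)
4P: (4, 4) + (11, 12). λ = (12 - 4)/(11 - 4) ≡ 8/7 mod 13. 7⁻¹ ≡ 2 (mod 13), so λ ≡ 3.
  x = λ² - 4 - 11 = 9 - 15 ≡ 7; y = λ·(4 - 7) - 4 ≡ 0. → (7, 0)
5P: (7, 0) + (11, 12). λ = (12 - 0)/(11 - 7) ≡ 12/4 mod 13. 4⁻¹ ≡ 10 (mod 13) since 4·10 = 40 ≡ 1, so λ ≡ 3.
  x = λ² - 7 - 11 = 9 - 18 ≡ 4; y = λ·(7 - 4) - 0 ≡ 9. → (4, 9)
6P: (4, 9) + (11, 12). λ = (12 - 9)/(11 - 4) ≡ 3/7 mod 13. 7⁻¹ ≡ 2 (mod 13), so λ ≡ 6.
  x = λ² - 4 - 11 = 36 - 15 ≡ 8; y = λ·(4 - 8) - 9 ≡ 6. → (8, 6)
7P: (8, 6) + (11, 12). λ = (12 - 6)/(11 - 8) ≡ 6/3 mod 13. 3⁻¹ ≡ 9 (mod 13) since 3·9 = 27 ≡ 1, so λ ≡ 2.
  x = λ² - 8 - 11 = 4 - 19 ≡ 11; y = λ·(8 - 11) - 6 ≡ 1. → (11, 1)
8P: (11, 1) + (11, 12): same x and y₁ ≡ -y₂, so the sum is the point at infinity.
8P = the point at infinity, so the order is 8.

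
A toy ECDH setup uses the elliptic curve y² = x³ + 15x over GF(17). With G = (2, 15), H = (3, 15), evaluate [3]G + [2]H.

O

First 3G:
Repeated addition: build up to 3G.
2G: tangent at (2, 15): λ = (3·2² + 15)/(2·15) ≡ 10/13. 13⁻¹ ≡ 4 (mod 17), so λ ≡ 10·4 ≡ 6.
  x = λ² - 2 - 2 = 36 - 4 ≡ 15; y = λ·(2 - 15) - 15 ≡ 9. → (15, 9)
3G: (15, 9) + (2, 15). λ = (15 - 9)/(2 - 15) ≡ 6/4 mod 17. 4⁻¹ ≡ 13 (mod 17), so λ ≡ 10.
  x = λ² - 15 - 2 = 100 - 17 ≡ 15; y = λ·(15 - 15) - 9 ≡ 8. → (15, 8)
3G = (15, 8).
Next 2H:
Repeated addition: build up to 2H.
2H: tangent at (3, 15): λ = (3·3² + 15)/(2·15) ≡ 8/13. 13⁻¹ ≡ 4 (mod 17), so λ ≡ 8·4 ≡ 15.
  x = λ² - 3 - 3 = 225 - 6 ≡ 15; y = λ·(3 - 15) - 15 ≡ 9. → (15, 9)
2H = (15, 9).
Finally 3G + 2H:
(15, 8) + (15, 9): same x and y₁ ≡ -y₂, so the sum is O.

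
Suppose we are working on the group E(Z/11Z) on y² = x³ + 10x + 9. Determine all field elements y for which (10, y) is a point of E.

x³ + 10x + 9 = 1109 ≡ 9 (mod 11).
Square roots of 9 mod 11: 3 and 8 (since 3² = 9 ≡ 9).

3, 8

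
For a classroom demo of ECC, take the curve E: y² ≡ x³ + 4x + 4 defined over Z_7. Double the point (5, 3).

(1, 3)

tangent at (5, 3): λ = (3·5² + 4)/(2·3) ≡ 2/6. 6⁻¹ ≡ 6 (mod 7) since 6·6 = 36 ≡ 1, so λ ≡ 2·6 ≡ 5.
  x = λ² - 5 - 5 = 25 - 10 ≡ 1; y = λ·(5 - 1) - 3 ≡ 3. → (1, 3)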